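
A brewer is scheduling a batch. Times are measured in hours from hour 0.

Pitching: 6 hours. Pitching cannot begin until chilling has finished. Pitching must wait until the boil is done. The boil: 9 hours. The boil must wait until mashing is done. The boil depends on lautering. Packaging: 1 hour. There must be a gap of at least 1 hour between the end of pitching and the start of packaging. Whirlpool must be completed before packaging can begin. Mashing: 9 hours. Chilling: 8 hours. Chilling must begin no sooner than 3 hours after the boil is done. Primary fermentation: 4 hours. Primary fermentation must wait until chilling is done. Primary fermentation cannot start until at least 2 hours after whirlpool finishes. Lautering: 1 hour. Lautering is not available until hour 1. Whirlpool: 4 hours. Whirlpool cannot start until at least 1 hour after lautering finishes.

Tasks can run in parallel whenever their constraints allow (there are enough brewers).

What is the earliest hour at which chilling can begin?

After its own release at hour 1, lautering can start at hour 1 and finishes at hour 2.
Mashing can start immediately at hour 0; it finishes at hour 9.
The boil has to wait for mashing (finishes hour 9); lautering (finishes hour 2). The latest of these is hour 9, so the boil runs hour 9 to 9 + 9 = hour 18.
Chilling waits on the boil (finishes hour 18, plus 3-hour gap → hour 21), so the earliest it can start is hour 21.

21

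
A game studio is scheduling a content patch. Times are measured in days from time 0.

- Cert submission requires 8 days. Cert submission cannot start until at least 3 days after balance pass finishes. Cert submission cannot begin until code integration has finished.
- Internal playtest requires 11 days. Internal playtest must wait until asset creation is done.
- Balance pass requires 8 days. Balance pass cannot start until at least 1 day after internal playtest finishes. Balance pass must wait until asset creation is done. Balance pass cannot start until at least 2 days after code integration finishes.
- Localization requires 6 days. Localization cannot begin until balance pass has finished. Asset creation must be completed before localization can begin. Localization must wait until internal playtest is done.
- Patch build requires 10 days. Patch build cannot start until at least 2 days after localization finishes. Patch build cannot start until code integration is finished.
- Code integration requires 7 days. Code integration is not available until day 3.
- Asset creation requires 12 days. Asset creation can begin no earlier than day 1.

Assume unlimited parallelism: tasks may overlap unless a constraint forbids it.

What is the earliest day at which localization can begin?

Code integration cannot begin until its own release at day 3. It runs from day 3 to 3 + 7 = day 10.
Asset creation waits on its own release at day 1, so it starts at day 1 and finishes at 1 + 12 = day 13.
Internal playtest waits on asset creation (finishes day 13), so it starts at day 13 and finishes at 13 + 11 = day 24.
Balance pass has to wait for internal playtest (finishes day 24, plus 1-day gap → day 25); asset creation (finishes day 13); code integration (finishes day 10, plus 2-day gap → day 12). The latest of these is day 25, so balance pass runs day 25 to 25 + 8 = day 33.
Localization waits on balance pass (finishes day 33); asset creation (finishes day 13); internal playtest (finishes day 24). The latest of these is day 33, which is the earliest localization can start.

33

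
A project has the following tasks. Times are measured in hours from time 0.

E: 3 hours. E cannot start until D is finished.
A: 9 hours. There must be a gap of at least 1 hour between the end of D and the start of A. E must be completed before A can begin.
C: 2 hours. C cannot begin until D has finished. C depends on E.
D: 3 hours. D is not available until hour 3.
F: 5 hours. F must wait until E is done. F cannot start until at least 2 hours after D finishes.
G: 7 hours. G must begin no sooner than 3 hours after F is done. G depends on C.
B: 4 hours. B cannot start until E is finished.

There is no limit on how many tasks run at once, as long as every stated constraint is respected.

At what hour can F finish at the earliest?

14

D waits on its own release at hour 3, so it starts at hour 3 and finishes at 3 + 3 = hour 6.
E cannot begin until D (finishes hour 6). It runs from hour 6 to 6 + 3 = hour 9.
F needs all of E (finishes hour 9); D (finishes hour 6, plus 2-hour gap → hour 8). That puts its earliest start at hour 9; it finishes at 9 + 5 = hour 14.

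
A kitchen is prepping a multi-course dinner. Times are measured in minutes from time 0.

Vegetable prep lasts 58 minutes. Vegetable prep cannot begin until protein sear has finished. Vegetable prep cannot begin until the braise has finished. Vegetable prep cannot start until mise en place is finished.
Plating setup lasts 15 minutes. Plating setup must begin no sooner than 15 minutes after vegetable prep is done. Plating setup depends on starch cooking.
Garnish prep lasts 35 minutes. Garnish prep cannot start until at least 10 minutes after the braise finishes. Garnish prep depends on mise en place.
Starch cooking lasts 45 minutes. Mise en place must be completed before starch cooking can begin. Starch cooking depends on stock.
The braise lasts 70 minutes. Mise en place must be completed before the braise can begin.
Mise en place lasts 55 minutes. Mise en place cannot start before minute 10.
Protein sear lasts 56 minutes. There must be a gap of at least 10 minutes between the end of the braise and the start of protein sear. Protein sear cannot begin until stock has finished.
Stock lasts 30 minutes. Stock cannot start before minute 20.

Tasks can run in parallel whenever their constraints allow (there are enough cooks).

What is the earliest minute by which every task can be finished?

Stock waits on its own release at minute 20, so it starts at minute 20 and finishes at 20 + 30 = minute 50.
Mise en place cannot begin until its own release at minute 10. It runs from minute 10 to 10 + 55 = minute 65.
Starch cooking cannot start until mise en place (finishes minute 65); stock (finishes minute 50). The controlling bound is minute 65, so starch cooking finishes at 65 + 45 = minute 110.
After mise en place (finishes minute 65), the braise can start at minute 65 and finishes at minute 135.
Garnish prep cannot start until the braise (finishes minute 135, plus 10-minute gap → minute 145); mise en place (finishes minute 65). The controlling bound is minute 145, so garnish prep finishes at 145 + 35 = minute 180.
Protein sear has to wait for the braise (finishes minute 135, plus 10-minute gap → minute 145); stock (finishes minute 50). The latest of these is minute 145, so protein sear runs minute 145 to 145 + 56 = minute 201.
Vegetable prep has to wait for protein sear (finishes minute 201); the braise (finishes minute 135); mise en place (finishes minute 65). The latest of these is minute 201, so vegetable prep runs minute 201 to 201 + 58 = minute 259.
Plating setup has to wait for vegetable prep (finishes minute 259, plus 15-minute gap → minute 274); starch cooking (finishes minute 110). The latest of these is minute 274, so plating setup runs minute 274 to 274 + 15 = minute 289.
All tasks are finished once the last one completes. Finish times: Mise en place at 65, Stock at 50, The braise at 135, Protein sear at 201, Vegetable prep at 259, Starch cooking at 110, Plating setup at 289, Garnish prep at 180. The latest is minute 289.

289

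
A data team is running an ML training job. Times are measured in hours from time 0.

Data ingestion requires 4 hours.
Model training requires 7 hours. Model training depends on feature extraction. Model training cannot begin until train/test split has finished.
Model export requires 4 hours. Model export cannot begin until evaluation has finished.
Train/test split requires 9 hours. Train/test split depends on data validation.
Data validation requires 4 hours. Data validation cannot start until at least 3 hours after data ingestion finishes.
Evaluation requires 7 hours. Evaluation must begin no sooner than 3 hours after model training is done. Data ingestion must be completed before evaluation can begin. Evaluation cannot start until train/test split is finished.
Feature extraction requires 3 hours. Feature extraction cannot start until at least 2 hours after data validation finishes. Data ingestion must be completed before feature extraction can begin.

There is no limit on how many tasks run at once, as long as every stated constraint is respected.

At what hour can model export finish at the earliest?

41

Data ingestion can start immediately at hour 0; it finishes at hour 4.
Data validation cannot begin until data ingestion (finishes hour 4, plus 3-hour gap → hour 7). It runs from hour 7 to 7 + 4 = hour 11.
Train/test split waits on data validation (finishes hour 11), so it starts at hour 11 and finishes at 11 + 9 = hour 20.
Feature extraction needs all of data validation (finishes hour 11, plus 2-hour gap → hour 13); data ingestion (finishes hour 4). That puts its earliest start at hour 13; it finishes at 13 + 3 = hour 16.
For model training: feature extraction (finishes hour 16); train/test split (finishes hour 20). Taking the maximum gives a start of hour 20, and it finishes at 20 + 7 = hour 27.
Evaluation has to wait for model training (finishes hour 27, plus 3-hour gap → hour 30); data ingestion (finishes hour 4); train/test split (finishes hour 20). The latest of these is hour 30, so evaluation runs hour 30 to 30 + 7 = hour 37.
Model export waits on evaluation (finishes hour 37), so it starts at hour 37 and finishes at 37 + 4 = hour 41.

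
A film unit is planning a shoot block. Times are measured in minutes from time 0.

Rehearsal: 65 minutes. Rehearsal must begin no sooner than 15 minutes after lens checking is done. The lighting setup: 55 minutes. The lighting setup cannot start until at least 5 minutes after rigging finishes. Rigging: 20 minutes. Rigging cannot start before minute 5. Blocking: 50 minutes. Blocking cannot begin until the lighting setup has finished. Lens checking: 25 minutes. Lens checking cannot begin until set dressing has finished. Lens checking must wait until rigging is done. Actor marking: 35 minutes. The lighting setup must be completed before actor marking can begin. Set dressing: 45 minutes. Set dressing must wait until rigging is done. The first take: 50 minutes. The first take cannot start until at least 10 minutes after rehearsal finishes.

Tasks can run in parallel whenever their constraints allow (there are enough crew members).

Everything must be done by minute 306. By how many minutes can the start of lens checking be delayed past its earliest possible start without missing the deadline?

Rigging cannot begin until its own release at minute 5. It runs from minute 5 to 5 + 20 = minute 25.
Set dressing cannot begin until rigging (finishes minute 25). It runs from minute 25 to 25 + 45 = minute 70.
For lens checking: set dressing (finishes minute 70); rigging (finishes minute 25). Taking the maximum gives a start of minute 70, and it finishes at 70 + 25 = minute 95.

Working backward from the deadline:
The first take must finish by minute 306; it takes 50 minutes, so it must start by 306 − 50 = minute 256.
Since the first take (must start by minute 256, minus 10-minute gap → minute 246) depends on it, rehearsal must finish by minute 246. Backing off its 65-minute duration gives a latest start of minute 181.
Lens checking feeds into rehearsal (must start by minute 181, minus 15-minute gap → minute 166); so lens checking must finish by minute 166 and therefore start by minute 141.
So lens checking can start as early as minute 70 and as late as minute 141, giving 141 − 70 = 71 minutes of slack.

71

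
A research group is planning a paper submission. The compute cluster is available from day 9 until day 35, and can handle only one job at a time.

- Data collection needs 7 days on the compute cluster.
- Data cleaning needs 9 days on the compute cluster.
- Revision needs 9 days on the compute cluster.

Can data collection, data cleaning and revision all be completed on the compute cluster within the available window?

The compute cluster window is 35 − 9 = 26 days.
Running back to back, the jobs need 7 + 9 + 9 = 25 days on the compute cluster.
Since 25 ≤ 26, they fit within the window.

Yes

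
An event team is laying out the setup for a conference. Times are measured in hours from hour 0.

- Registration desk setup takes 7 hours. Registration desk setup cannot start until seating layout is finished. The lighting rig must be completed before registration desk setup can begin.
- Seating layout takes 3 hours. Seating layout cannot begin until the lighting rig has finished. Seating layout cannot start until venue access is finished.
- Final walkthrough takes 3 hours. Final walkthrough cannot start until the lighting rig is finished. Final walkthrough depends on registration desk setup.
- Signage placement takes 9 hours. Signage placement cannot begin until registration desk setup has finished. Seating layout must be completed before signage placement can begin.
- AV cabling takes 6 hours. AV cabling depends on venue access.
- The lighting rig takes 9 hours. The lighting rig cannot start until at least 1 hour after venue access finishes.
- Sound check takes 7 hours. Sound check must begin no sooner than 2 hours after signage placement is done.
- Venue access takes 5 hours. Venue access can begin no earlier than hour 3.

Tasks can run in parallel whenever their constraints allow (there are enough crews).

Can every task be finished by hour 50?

Yes

Venue access waits on its own release at hour 3, so it starts at hour 3 and finishes at 3 + 5 = hour 8.
After venue access (finishes hour 8), AV cabling can start at hour 8 and finishes at hour 14.
After venue access (finishes hour 8, plus 1-hour gap → hour 9), the lighting rig can start at hour 9 and finishes at hour 18.
Seating layout needs all of the lighting rig (finishes hour 18); venue access (finishes hour 8). That puts its earliest start at hour 18; it finishes at 18 + 3 = hour 21.
Registration desk setup cannot start until seating layout (finishes hour 21); the lighting rig (finishes hour 18). The controlling bound is hour 21, so registration desk setup finishes at 21 + 7 = hour 28.
For final walkthrough: the lighting rig (finishes hour 18); registration desk setup (finishes hour 28). Taking the maximum gives a start of hour 28, and it finishes at 28 + 3 = hour 31.
Signage placement has to wait for registration desk setup (finishes hour 28); seating layout (finishes hour 21). The latest of these is hour 28, so signage placement runs hour 28 to 28 + 9 = hour 37.
After signage placement (finishes hour 37, plus 2-hour gap → hour 39), sound check can start at hour 39 and finishes at hour 46.
Every task is finished by hour 46, which is no later than the deadline of 50, so the schedule is feasible.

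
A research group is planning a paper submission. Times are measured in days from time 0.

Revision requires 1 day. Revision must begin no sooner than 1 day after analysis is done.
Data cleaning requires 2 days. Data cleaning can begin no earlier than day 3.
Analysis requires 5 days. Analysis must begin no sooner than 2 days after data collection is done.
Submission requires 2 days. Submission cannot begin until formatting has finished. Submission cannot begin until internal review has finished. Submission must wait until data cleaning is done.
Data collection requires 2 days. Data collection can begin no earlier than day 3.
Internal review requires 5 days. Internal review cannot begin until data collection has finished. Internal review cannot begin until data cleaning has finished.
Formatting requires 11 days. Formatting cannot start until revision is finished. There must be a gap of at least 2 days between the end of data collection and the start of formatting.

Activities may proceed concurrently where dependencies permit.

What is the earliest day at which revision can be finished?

14

Data collection waits on its own release at day 3, so it starts at day 3 and finishes at 3 + 2 = day 5.
Analysis cannot begin until data collection (finishes day 5, plus 2-day gap → day 7). It runs from day 7 to 7 + 5 = day 12.
After analysis (finishes day 12, plus 1-day gap → day 13), revision can start at day 13 and finishes at day 14.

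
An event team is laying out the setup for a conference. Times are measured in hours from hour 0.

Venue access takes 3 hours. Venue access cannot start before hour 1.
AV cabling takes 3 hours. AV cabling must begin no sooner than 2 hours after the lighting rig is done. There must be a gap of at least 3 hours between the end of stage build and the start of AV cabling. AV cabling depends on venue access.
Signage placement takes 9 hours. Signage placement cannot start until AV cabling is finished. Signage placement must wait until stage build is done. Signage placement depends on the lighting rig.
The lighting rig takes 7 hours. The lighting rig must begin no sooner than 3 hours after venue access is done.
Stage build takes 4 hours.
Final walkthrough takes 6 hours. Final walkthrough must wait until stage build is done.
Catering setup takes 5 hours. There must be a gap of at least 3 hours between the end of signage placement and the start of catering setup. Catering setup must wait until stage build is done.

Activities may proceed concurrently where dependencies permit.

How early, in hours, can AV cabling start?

16

Stage build can start immediately at hour 0; it finishes at hour 4.
After its own release at hour 1, venue access can start at hour 1 and finishes at hour 4.
The lighting rig waits on venue access (finishes hour 4, plus 3-hour gap → hour 7), so it starts at hour 7 and finishes at 7 + 7 = hour 14.
AV cabling waits on the lighting rig (finishes hour 14, plus 2-hour gap → hour 16); stage build (finishes hour 4, plus 3-hour gap → hour 7); venue access (finishes hour 4). The latest of these is hour 16, which is the earliest AV cabling can start.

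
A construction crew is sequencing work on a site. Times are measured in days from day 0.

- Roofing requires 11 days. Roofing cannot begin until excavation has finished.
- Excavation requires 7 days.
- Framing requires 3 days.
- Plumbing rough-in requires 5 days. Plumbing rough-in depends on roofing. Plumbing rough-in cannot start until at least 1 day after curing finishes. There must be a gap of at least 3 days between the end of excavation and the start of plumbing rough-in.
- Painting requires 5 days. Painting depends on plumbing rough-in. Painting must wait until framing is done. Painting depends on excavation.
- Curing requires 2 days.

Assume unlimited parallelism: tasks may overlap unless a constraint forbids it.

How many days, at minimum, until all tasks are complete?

Nothing blocks framing, so it runs from day 0 to day 3.
Nothing blocks curing, so it runs from day 0 to day 2.
Excavation can start immediately at day 0; it finishes at day 7.
After excavation (finishes day 7), roofing can start at day 7 and finishes at day 18.
Plumbing rough-in needs all of roofing (finishes day 18); curing (finishes day 2, plus 1-day gap → day 3); excavation (finishes day 7, plus 3-day gap → day 10). That puts its earliest start at day 18; it finishes at 18 + 5 = day 23.
Painting cannot start until plumbing rough-in (finishes day 23); framing (finishes day 3); excavation (finishes day 7). The controlling bound is day 23, so painting finishes at 23 + 5 = day 28.
All tasks are finished once the last one completes. Finish times: Excavation at 7, Curing at 2, Framing at 3, Roofing at 18, Plumbing rough-in at 23, Painting at 28. The latest is day 28.

28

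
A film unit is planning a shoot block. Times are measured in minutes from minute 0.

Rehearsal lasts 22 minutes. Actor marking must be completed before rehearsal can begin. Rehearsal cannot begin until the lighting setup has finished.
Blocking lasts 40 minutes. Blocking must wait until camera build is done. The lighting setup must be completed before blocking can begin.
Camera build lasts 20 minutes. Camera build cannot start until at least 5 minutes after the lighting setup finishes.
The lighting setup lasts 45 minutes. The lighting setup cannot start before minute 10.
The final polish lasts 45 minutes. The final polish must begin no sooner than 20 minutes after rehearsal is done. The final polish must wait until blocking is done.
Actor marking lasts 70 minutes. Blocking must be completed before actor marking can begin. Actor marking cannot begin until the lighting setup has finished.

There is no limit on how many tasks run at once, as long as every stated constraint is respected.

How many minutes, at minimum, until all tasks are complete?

After its own release at minute 10, the lighting setup can start at minute 10 and finishes at minute 55.
Camera build cannot begin until the lighting setup (finishes minute 55, plus 5-minute gap → minute 60). It runs from minute 60 to 60 + 20 = minute 80.
Blocking needs all of camera build (finishes minute 80); the lighting setup (finishes minute 55). That puts its earliest start at minute 80; it finishes at 80 + 40 = minute 120.
Actor marking cannot start until blocking (finishes minute 120); the lighting setup (finishes minute 55). The controlling bound is minute 120, so actor marking finishes at 120 + 70 = minute 190.
Rehearsal needs all of actor marking (finishes minute 190); the lighting setup (finishes minute 55). That puts its earliest start at minute 190; it finishes at 190 + 22 = minute 212.
The final polish needs all of rehearsal (finishes minute 212, plus 20-minute gap → minute 232); blocking (finishes minute 120). That puts its earliest start at minute 232; it finishes at 232 + 45 = minute 277.
All tasks are finished once the last one completes. Finish times: The lighting setup at 55, Camera build at 80, Blocking at 120, Actor marking at 190, Rehearsal at 212, The final polish at 277. The latest is minute 277.

277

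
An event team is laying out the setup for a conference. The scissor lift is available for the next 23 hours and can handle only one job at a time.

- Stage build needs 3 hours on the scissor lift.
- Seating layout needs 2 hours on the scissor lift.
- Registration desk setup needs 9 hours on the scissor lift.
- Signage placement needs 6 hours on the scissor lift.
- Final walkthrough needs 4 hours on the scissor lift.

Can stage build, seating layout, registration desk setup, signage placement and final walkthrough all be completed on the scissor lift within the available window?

Running back to back, the jobs need 3 + 2 + 9 + 6 + 4 = 24 hours on the scissor lift.
Since 24 > 23, they cannot all fit.

No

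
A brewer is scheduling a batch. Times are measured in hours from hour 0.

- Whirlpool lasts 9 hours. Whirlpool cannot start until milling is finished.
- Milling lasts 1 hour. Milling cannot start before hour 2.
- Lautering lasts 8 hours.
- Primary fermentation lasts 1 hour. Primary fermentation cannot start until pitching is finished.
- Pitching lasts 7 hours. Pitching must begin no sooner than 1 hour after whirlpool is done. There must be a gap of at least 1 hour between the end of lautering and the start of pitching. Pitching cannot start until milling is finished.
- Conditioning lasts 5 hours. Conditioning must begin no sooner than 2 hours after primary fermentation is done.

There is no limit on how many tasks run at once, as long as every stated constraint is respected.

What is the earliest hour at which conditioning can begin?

Lautering has no prerequisites, so it starts at hour 0 and finishes at hour 8.
Milling cannot begin until its own release at hour 2. It runs from hour 2 to 2 + 1 = hour 3.
Whirlpool cannot begin until milling (finishes hour 3). It runs from hour 3 to 3 + 9 = hour 12.
Pitching needs all of whirlpool (finishes hour 12, plus 1-hour gap → hour 13); lautering (finishes hour 8, plus 1-hour gap → hour 9); milling (finishes hour 3). That puts its earliest start at hour 13; it finishes at 13 + 7 = hour 20.
After pitching (finishes hour 20), primary fermentation can start at hour 20 and finishes at hour 21.
Conditioning waits on primary fermentation (finishes hour 21, plus 2-hour gap → hour 23), so the earliest it can start is hour 23.

23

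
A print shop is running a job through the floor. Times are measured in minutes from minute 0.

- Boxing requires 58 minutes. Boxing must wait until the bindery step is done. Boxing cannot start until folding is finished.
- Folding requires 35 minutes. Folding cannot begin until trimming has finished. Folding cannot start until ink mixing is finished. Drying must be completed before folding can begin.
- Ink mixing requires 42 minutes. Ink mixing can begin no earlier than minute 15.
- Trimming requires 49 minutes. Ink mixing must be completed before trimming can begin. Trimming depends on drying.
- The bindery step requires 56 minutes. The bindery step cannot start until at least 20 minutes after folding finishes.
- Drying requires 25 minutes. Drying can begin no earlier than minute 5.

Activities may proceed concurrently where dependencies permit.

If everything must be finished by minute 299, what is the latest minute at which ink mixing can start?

To finish by minute 299, boxing (duration 58) must start no later than minute 241.
The bindery step must finish before boxing (must start by minute 241). With a 56-minute duration, the bindery step must start by 241 − 56 = minute 185.
Folding has several dependents: the bindery step (must start by minute 185, minus 20-minute gap → minute 165); boxing (must start by minute 241). The earliest of those limits is minute 165, so folding must start by 165 − 35 = minute 130.
Trimming has to be done before folding (must start by minute 130). That means finishing by minute 130, i.e. starting by 130 − 49 = minute 81.
Ink mixing feeds trimming (must start by minute 81); folding (must start by minute 130). Taking the minimum, ink mixing must finish by minute 81 and start by 81 − 42 = minute 39.

39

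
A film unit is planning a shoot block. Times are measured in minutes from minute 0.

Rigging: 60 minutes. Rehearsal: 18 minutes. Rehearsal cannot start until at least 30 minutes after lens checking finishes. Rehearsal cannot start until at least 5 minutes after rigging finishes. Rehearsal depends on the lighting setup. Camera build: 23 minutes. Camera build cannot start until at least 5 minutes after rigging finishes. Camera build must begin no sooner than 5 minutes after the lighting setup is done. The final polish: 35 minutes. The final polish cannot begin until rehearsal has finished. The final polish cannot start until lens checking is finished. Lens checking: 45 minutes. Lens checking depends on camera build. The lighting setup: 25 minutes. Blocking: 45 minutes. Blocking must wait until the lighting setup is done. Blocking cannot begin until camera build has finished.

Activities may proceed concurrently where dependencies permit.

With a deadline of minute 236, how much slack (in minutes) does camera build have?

20

Nothing blocks the lighting setup, so it runs from minute 0 to minute 25.
Rigging has no prerequisites, so it starts at minute 0 and finishes at minute 60.
For camera build: rigging (finishes minute 60, plus 5-minute gap → minute 65); the lighting setup (finishes minute 25, plus 5-minute gap → minute 30). Taking the maximum gives a start of minute 65, and it finishes at 65 + 23 = minute 88.

Working backward from the deadline:
The final polish has no dependents, so it just needs to finish by minute 236. Starting by 236 − 35 = minute 201 achieves that.
Rehearsal has to be done before the final polish (must start by minute 201). That means finishing by minute 201, i.e. starting by 201 − 18 = minute 183.
For lens checking: rehearsal (must start by minute 183, minus 30-minute gap → minute 153); the final polish (must start by minute 201). The most restrictive is minute 153; with a 45-minute duration, lens checking must start by minute 108.
To finish by minute 236, blocking (duration 45) must start no later than minute 191.
Camera build feeds lens checking (must start by minute 108); blocking (must start by minute 191). Taking the minimum, camera build must finish by minute 108 and start by 108 − 23 = minute 85.
So camera build can start as early as minute 65 and as late as minute 85, giving 85 − 65 = 20 minutes of slack.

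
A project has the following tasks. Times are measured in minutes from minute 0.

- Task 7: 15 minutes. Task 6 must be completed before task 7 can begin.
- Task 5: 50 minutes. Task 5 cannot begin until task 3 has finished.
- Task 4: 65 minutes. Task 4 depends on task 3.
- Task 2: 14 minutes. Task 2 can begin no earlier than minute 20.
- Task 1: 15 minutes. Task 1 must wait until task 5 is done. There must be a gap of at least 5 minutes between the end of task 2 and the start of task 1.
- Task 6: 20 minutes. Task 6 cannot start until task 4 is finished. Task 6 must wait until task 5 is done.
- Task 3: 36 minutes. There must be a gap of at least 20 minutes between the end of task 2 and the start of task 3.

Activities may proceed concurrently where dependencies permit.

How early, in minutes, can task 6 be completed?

175

After its own release at minute 20, task 2 can start at minute 20 and finishes at minute 34.
Task 3 waits on task 2 (finishes minute 34, plus 20-minute gap → minute 54), so it starts at minute 54 and finishes at 54 + 36 = minute 90.
Task 5 waits on task 3 (finishes minute 90), so it starts at minute 90 and finishes at 90 + 50 = minute 140.
Task 4 cannot begin until task 3 (finishes minute 90). It runs from minute 90 to 90 + 65 = minute 155.
Task 6 needs all of task 4 (finishes minute 155); task 5 (finishes minute 140). That puts its earliest start at minute 155; it finishes at 155 + 20 = minute 175.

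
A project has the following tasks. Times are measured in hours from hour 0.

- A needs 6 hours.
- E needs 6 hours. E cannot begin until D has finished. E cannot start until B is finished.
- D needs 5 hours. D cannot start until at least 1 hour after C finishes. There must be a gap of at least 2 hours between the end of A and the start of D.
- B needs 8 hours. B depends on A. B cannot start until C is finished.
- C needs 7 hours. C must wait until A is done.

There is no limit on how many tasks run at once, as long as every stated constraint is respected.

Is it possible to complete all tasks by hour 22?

No

A can start immediately at hour 0; it finishes at hour 6.
C waits on A (finishes hour 6), so it starts at hour 6 and finishes at 6 + 7 = hour 13.
D has to wait for C (finishes hour 13, plus 1-hour gap → hour 14); A (finishes hour 6, plus 2-hour gap → hour 8). The latest of these is hour 14, so D runs hour 14 to 14 + 5 = hour 19.
B needs all of A (finishes hour 6); C (finishes hour 13). That puts its earliest start at hour 13; it finishes at 13 + 8 = hour 21.
For E: D (finishes hour 19); B (finishes hour 21). Taking the maximum gives a start of hour 21, and it finishes at 21 + 6 = hour 27.
The earliest everything can be done is hour 27, which is after the deadline of 22, so it is not possible.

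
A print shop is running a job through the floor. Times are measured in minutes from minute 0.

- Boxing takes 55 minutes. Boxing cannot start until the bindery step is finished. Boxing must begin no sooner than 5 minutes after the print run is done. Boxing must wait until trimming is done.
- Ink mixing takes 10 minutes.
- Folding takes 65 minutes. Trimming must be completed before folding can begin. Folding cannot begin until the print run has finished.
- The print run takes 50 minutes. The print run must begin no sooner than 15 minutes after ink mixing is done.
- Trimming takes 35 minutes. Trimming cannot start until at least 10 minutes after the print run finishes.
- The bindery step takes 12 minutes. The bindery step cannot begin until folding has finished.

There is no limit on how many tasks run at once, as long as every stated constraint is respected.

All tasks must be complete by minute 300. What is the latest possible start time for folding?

168

Nothing follows boxing; the deadline of minute 300 is its only limit. It must start by 300 − 55 = minute 245.
The bindery step feeds into boxing (must start by minute 245); so the bindery step must finish by minute 245 and therefore start by minute 233.
Folding has to be done before the bindery step (must start by minute 233). That means finishing by minute 233, i.e. starting by 233 − 65 = minute 168.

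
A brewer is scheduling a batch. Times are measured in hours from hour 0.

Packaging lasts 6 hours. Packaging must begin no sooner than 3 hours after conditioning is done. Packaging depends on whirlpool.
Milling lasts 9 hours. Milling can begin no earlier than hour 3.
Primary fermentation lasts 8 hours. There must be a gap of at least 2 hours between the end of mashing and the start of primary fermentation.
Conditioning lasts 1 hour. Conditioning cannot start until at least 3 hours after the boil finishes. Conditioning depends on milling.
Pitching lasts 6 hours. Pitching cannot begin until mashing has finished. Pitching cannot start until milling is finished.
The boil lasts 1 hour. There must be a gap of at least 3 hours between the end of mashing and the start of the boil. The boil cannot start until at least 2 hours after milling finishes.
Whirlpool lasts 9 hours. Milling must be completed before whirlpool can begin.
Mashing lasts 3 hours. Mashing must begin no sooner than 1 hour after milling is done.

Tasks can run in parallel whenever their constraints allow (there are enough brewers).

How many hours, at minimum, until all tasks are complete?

33

Milling cannot begin until its own release at hour 3. It runs from hour 3 to 3 + 9 = hour 12.
Whirlpool cannot begin until milling (finishes hour 12). It runs from hour 12 to 12 + 9 = hour 21.
After milling (finishes hour 12, plus 1-hour gap → hour 13), mashing can start at hour 13 and finishes at hour 16.
Primary fermentation cannot begin until mashing (finishes hour 16, plus 2-hour gap → hour 18). It runs from hour 18 to 18 + 8 = hour 26.
Pitching cannot start until mashing (finishes hour 16); milling (finishes hour 12). The controlling bound is hour 16, so pitching finishes at 16 + 6 = hour 22.
The boil has to wait for mashing (finishes hour 16, plus 3-hour gap → hour 19); milling (finishes hour 12, plus 2-hour gap → hour 14). The latest of these is hour 19, so the boil runs hour 19 to 19 + 1 = hour 20.
Conditioning has to wait for the boil (finishes hour 20, plus 3-hour gap → hour 23); milling (finishes hour 12). The latest of these is hour 23, so conditioning runs hour 23 to 23 + 1 = hour 24.
Packaging needs all of conditioning (finishes hour 24, plus 3-hour gap → hour 27); whirlpool (finishes hour 21). That puts its earliest start at hour 27; it finishes at 27 + 6 = hour 33.
All tasks are finished once the last one completes. Finish times: Milling at 12, Mashing at 16, The boil at 20, Whirlpool at 21, Pitching at 22, Primary fermentation at 26, Conditioning at 24, Packaging at 33. The latest is hour 33.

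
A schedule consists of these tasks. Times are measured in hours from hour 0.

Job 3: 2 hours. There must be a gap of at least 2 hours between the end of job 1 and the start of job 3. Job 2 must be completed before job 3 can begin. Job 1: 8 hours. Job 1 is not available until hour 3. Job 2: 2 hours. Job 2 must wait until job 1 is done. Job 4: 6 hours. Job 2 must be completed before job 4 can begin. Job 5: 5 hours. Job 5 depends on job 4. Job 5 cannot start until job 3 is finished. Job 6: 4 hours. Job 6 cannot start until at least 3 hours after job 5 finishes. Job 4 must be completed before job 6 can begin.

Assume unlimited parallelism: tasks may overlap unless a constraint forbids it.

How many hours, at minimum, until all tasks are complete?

31

After its own release at hour 3, job 1 can start at hour 3 and finishes at hour 11.
Job 2 cannot begin until job 1 (finishes hour 11). It runs from hour 11 to 11 + 2 = hour 13.
Job 4 waits on job 2 (finishes hour 13), so it starts at hour 13 and finishes at 13 + 6 = hour 19.
Job 3 cannot start until job 1 (finishes hour 11, plus 2-hour gap → hour 13); job 2 (finishes hour 13). The controlling bound is hour 13, so job 3 finishes at 13 + 2 = hour 15.
Job 5 cannot start until job 4 (finishes hour 19); job 3 (finishes hour 15). The controlling bound is hour 19, so job 5 finishes at 19 + 5 = hour 24.
Job 6 cannot start until job 5 (finishes hour 24, plus 3-hour gap → hour 27); job 4 (finishes hour 19). The controlling bound is hour 27, so job 6 finishes at 27 + 4 = hour 31.
All tasks are finished once the last one completes. Finish times: Job 1 at 11, Job 2 at 13, Job 3 at 15, Job 4 at 19, Job 5 at 24, Job 6 at 31. The latest is hour 31.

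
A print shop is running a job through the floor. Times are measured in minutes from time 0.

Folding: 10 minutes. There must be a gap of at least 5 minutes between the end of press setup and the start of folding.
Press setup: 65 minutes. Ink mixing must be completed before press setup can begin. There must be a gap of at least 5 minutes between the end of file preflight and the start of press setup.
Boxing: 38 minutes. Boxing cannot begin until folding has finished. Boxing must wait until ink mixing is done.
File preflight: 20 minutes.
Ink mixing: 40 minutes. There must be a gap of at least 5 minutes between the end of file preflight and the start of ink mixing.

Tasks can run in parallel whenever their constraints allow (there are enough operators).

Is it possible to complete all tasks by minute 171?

File preflight can start immediately at minute 0; it finishes at minute 20.
After file preflight (finishes minute 20, plus 5-minute gap → minute 25), ink mixing can start at minute 25 and finishes at minute 65.
Press setup cannot start until ink mixing (finishes minute 65); file preflight (finishes minute 20, plus 5-minute gap → minute 25). The controlling bound is minute 65, so press setup finishes at 65 + 65 = minute 130.
Folding cannot begin until press setup (finishes minute 130, plus 5-minute gap → minute 135). It runs from minute 135 to 135 + 10 = minute 145.
Boxing cannot start until folding (finishes minute 145); ink mixing (finishes minute 65). The controlling bound is minute 145, so boxing finishes at 145 + 38 = minute 183.
The earliest everything can be done is minute 183, which is after the deadline of 171, so it is not possible.

No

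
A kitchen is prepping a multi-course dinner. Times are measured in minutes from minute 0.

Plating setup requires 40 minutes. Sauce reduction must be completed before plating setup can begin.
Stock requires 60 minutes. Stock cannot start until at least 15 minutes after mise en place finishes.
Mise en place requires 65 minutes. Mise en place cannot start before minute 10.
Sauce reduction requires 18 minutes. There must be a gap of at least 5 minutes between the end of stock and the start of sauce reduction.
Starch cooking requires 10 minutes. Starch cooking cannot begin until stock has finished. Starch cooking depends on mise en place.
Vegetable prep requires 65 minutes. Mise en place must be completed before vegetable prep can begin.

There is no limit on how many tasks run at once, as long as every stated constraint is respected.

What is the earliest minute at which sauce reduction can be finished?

After its own release at minute 10, mise en place can start at minute 10 and finishes at minute 75.
Stock cannot begin until mise en place (finishes minute 75, plus 15-minute gap → minute 90). It runs from minute 90 to 90 + 60 = minute 150.
After stock (finishes minute 150, plus 5-minute gap → minute 155), sauce reduction can start at minute 155 and finishes at minute 173.

173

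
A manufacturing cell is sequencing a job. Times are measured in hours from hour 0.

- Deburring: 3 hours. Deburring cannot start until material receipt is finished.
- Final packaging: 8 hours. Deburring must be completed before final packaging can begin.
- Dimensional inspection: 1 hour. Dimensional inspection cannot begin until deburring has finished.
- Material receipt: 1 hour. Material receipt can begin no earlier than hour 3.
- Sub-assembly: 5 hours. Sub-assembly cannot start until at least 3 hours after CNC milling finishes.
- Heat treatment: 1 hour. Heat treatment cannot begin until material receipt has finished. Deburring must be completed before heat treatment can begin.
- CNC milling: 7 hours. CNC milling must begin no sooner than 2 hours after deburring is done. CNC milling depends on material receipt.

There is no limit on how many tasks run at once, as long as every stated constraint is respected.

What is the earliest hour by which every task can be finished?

Material receipt waits on its own release at hour 3, so it starts at hour 3 and finishes at 3 + 1 = hour 4.
After material receipt (finishes hour 4), deburring can start at hour 4 and finishes at hour 7.
Final packaging cannot begin until deburring (finishes hour 7). It runs from hour 7 to 7 + 8 = hour 15.
After deburring (finishes hour 7), dimensional inspection can start at hour 7 and finishes at hour 8.
Heat treatment has to wait for material receipt (finishes hour 4); deburring (finishes hour 7). The latest of these is hour 7, so heat treatment runs hour 7 to 7 + 1 = hour 8.
CNC milling needs all of deburring (finishes hour 7, plus 2-hour gap → hour 9); material receipt (finishes hour 4). That puts its earliest start at hour 9; it finishes at 9 + 7 = hour 16.
After CNC milling (finishes hour 16, plus 3-hour gap → hour 19), sub-assembly can start at hour 19 and finishes at hour 24.
All tasks are finished once the last one completes. Finish times: Material receipt at 4, Deburring at 7, CNC milling at 16, Heat treatment at 8, Dimensional inspection at 8, Sub-assembly at 24, Final packaging at 15. The latest is hour 24.

24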